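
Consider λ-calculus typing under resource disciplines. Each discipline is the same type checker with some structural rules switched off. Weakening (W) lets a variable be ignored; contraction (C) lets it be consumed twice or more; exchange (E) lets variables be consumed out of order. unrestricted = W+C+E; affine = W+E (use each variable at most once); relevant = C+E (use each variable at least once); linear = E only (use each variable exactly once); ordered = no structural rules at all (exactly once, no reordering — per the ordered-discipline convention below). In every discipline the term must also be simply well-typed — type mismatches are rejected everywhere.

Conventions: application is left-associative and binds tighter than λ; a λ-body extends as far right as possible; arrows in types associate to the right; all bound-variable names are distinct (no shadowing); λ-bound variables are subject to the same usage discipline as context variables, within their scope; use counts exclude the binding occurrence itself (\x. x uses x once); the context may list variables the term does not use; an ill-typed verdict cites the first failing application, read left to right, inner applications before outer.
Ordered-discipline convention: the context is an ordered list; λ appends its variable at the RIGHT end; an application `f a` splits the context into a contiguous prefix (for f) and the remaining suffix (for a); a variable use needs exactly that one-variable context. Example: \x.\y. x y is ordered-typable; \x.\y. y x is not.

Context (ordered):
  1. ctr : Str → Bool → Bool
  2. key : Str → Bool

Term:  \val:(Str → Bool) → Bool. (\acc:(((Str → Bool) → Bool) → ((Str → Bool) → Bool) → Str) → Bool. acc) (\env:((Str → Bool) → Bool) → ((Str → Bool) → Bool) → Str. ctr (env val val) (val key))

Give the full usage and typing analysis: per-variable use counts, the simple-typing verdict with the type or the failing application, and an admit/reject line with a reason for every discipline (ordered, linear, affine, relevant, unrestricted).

usage: ctr: 1×; key: 1×; val [bound]: 3×; acc [bound]: 1×; env [bound]: 1×
order of uses: acc, ctr, env, val, val, val, key
typing: the term checks, with type ((Str → Bool) → Bool) → (((Str → Bool) → Bool) → ((Str → Bool) → Bool) → Str) → Bool
ordered: ✗ — uses contraction: val ×3
linear: ✗ — uses contraction: val ×3
affine: ✗ — uses contraction: val ×3
relevant: ✓ — every one of ctr, key, val, acc, env appears
unrestricted: ✓ — type-checks (((Str → Bool) → Bool) → (((Str → Bool) → Bool) → ((Str → Bool) → Bool) → Str) → Bool) and nothing is barred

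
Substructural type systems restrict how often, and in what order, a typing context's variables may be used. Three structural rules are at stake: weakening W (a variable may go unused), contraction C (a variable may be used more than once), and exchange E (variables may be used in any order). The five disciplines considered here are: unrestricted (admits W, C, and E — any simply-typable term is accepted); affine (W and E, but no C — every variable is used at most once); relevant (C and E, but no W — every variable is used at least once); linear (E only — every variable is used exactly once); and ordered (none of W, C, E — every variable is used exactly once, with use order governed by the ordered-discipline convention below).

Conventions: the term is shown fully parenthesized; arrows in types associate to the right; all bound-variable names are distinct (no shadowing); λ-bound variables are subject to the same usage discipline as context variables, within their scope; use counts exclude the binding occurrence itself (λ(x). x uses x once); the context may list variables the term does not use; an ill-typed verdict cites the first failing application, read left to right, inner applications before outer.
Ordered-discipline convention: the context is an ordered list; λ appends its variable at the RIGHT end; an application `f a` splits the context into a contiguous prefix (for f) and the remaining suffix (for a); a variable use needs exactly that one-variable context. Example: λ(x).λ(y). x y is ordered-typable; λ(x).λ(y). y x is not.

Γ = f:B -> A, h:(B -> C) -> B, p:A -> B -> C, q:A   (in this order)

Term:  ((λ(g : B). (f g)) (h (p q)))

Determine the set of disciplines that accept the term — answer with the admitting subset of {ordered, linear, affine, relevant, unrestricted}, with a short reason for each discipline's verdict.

accepted by: ordered, linear, affine, relevant, unrestricted
counts: f: 1×, h: 1×, p: 1×, q: 1×, g [bound]: 1×
use order (left to right): f, g, h, p, q
typing: the term checks, with type A
ordered ✓ (one use each (f, h, p, q, g); ordered split holds)
linear ✓ (exactly-once usage across f, h, p, q, g)
affine ✓ (at most one use each (f, h, p, q, g))
relevant ✓ (every one of f, h, p, q, g appears)
unrestricted ✓ (simply typable at A; W, C, E all held)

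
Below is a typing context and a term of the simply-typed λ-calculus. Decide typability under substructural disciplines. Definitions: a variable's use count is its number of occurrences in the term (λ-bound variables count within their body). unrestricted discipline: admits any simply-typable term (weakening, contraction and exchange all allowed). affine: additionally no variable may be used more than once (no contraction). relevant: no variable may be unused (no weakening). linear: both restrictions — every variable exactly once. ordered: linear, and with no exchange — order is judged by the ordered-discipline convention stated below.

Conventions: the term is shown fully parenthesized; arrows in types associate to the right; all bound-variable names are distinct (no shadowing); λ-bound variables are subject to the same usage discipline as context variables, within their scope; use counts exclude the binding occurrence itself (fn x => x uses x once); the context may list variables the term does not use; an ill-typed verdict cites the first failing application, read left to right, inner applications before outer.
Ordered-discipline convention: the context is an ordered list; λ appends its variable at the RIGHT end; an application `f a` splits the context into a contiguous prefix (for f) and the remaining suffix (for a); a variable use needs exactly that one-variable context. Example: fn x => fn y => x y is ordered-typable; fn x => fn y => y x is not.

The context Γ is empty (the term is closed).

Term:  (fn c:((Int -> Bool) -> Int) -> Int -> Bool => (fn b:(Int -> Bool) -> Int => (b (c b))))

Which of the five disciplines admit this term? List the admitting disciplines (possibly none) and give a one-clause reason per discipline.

admitting disciplines: relevant, unrestricted
use counts: c (bound): 1, b (bound): 2
order of uses: b, c, b
typing: the term checks, with type (((Int -> Bool) -> Int) -> Int -> Bool) -> ((Int -> Bool) -> Int) -> Int
ordered ✗ (repeated use of b ×2)
linear ✗ (repeated use of b ×2)
affine ✗ (repeated use of b ×2)
relevant ✓ (none of c, b goes unused)
unrestricted ✓ (typability at (((Int -> Bool) -> Int) -> Int -> Bool) -> ((Int -> Bool) -> Int) -> Int is all that's needed)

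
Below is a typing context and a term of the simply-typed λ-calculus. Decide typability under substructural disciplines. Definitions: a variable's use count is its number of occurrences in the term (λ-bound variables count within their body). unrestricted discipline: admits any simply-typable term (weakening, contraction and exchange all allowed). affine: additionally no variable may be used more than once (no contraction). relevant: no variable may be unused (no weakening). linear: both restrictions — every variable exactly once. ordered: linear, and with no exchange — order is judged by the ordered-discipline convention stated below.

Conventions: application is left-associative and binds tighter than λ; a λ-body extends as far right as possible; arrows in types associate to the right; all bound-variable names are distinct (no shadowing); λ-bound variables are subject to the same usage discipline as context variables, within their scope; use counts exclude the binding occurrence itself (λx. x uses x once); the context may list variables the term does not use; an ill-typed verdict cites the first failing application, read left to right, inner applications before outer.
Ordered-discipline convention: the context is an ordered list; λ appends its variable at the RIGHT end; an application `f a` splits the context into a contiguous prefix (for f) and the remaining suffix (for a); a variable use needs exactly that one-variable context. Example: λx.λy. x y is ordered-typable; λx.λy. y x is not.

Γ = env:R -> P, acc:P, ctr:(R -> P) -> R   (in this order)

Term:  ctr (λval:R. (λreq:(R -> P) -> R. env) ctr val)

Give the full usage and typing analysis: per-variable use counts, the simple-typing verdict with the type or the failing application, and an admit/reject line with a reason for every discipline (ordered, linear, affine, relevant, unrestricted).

counts: env: 1; acc: 0; ctr: 2; val [bound]: 1; req [bound]: 0
use order (left to right): ctr, env, ctr, val
typing: well-typed at R
ordered ✗ (uses contraction: ctr ×2; acc, req never used (weakening))
linear ✗ (uses contraction: ctr ×2; acc, req never used (weakening))
affine ✗ (uses contraction: ctr ×2)
relevant ✗ (acc, req never used (weakening))
unrestricted ✓ (simply typable at R; W, C, E all held)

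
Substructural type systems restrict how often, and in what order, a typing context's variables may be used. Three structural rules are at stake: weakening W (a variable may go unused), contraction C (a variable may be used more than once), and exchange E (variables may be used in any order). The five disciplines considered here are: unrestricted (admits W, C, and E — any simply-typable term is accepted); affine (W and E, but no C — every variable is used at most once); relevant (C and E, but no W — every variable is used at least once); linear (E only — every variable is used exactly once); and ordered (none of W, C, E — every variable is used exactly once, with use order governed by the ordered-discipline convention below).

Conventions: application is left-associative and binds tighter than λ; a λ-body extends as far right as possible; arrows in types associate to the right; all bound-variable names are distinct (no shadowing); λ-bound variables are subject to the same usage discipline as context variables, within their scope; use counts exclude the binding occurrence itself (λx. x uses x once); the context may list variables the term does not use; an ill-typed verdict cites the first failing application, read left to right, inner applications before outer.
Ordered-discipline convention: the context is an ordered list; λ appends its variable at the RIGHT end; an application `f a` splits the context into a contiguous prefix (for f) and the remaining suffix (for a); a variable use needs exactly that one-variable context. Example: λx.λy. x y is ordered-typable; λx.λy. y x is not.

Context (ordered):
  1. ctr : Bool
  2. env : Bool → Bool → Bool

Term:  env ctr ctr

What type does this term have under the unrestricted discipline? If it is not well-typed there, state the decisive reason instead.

term : Bool
usage: ctr=2, env=1
order of uses: env, ctr, ctr
typing: the term checks, with type Bool
summary: ordered ✗ · linear ✗ · affine ✗ · relevant ✓ · unrestricted ✓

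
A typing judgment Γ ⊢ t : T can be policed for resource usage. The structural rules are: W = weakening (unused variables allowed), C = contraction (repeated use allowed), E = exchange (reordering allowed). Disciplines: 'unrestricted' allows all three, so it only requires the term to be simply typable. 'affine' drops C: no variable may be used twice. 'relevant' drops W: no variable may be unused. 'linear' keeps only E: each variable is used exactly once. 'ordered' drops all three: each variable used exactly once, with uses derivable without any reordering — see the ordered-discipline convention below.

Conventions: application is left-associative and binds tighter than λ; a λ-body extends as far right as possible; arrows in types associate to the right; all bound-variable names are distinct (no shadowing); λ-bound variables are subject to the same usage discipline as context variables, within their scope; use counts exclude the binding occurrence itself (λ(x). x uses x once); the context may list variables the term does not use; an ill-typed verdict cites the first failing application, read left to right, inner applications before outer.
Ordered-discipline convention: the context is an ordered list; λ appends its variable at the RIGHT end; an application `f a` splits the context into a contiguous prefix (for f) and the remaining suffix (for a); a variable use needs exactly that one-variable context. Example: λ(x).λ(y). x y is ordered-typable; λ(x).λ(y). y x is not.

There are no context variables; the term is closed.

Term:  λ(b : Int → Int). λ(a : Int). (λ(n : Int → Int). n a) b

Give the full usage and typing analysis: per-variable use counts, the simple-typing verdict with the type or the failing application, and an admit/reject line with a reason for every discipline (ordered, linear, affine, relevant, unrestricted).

usage: b (λ-bound) ×1; a (λ-bound) ×1; n (λ-bound) ×1
use order (left to right): n, a, b
typing: well-typed at (Int → Int) → Int → Int
ordered: ✗ — no ordered split (uses run n, a, b)
linear: ✓ — b, a, n: one use apiece
affine: ✓ — no duplicate uses among b, a, n
relevant: ✓ — at least one use each (b, a, n)
unrestricted: ✓ — type-checks ((Int → Int) → Int → Int) and nothing is barred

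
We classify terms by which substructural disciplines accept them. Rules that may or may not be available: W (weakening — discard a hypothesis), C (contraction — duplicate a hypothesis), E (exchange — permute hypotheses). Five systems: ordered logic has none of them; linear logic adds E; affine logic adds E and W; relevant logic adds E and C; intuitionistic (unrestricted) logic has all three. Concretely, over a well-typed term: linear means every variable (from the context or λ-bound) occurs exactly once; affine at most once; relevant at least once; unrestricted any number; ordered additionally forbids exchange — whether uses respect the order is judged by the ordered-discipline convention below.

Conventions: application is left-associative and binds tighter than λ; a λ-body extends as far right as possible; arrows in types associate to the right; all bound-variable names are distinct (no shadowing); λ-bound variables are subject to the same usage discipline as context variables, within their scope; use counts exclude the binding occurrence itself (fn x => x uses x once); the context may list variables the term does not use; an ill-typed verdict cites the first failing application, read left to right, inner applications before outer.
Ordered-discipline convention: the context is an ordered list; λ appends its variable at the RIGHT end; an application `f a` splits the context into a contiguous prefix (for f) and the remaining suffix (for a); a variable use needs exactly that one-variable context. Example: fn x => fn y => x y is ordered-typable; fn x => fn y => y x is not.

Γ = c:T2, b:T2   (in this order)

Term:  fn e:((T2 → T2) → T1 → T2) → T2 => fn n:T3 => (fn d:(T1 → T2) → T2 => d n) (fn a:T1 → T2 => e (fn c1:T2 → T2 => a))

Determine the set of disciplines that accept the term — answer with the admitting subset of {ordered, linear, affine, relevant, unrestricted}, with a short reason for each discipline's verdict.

admitted in: none
variable uses: c ×0; b ×0; e (bound) ×1; n (bound) ×1; d (bound) ×1; a (bound) ×1; c1 (bound) ×0
order of uses: d, n, e, a
typing: ill-typed: an argument T3 mismatches the expected T1 → T2
ordered ✗ (not simply typable)
linear ✗ (fails simple typing)
affine ✗ (a type mismatch blocks all five)
relevant ✗ (the type mismatch rejects it)
unrestricted ✗ (not simply typable)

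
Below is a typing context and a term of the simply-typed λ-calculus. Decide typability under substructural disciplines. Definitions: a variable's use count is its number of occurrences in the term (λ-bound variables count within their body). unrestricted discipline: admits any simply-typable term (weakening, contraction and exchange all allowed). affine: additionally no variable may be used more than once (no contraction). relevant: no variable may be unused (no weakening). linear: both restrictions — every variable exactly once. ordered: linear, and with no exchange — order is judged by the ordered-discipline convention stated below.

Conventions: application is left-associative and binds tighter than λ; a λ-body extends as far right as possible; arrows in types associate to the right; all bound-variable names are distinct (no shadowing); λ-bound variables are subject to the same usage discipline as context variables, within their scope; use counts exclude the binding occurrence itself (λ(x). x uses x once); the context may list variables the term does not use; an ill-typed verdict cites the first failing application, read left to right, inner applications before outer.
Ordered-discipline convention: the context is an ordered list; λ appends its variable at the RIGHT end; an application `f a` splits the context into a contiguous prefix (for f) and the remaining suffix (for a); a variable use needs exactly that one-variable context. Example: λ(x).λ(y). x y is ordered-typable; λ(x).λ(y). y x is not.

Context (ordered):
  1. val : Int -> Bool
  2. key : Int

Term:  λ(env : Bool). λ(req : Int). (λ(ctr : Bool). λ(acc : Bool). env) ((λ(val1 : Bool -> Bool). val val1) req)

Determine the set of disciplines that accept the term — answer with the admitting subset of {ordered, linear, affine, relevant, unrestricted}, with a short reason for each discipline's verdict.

admitted by: none
use counts: val: 1; key: 0; env (bound): 1; req (bound): 1; ctr (bound): 0; acc (bound): 0; val1 (bound): 1
uses in reading order: env, val, val1, req
typing: ill-typed: an application expects Int but receives Bool -> Bool
ordered ✗ (not simply typable)
linear ✗ (fails simple typing)
affine ✗ (a type mismatch blocks all five)
relevant ✗ (the type mismatch rejects it)
unrestricted ✗ (not simply typable)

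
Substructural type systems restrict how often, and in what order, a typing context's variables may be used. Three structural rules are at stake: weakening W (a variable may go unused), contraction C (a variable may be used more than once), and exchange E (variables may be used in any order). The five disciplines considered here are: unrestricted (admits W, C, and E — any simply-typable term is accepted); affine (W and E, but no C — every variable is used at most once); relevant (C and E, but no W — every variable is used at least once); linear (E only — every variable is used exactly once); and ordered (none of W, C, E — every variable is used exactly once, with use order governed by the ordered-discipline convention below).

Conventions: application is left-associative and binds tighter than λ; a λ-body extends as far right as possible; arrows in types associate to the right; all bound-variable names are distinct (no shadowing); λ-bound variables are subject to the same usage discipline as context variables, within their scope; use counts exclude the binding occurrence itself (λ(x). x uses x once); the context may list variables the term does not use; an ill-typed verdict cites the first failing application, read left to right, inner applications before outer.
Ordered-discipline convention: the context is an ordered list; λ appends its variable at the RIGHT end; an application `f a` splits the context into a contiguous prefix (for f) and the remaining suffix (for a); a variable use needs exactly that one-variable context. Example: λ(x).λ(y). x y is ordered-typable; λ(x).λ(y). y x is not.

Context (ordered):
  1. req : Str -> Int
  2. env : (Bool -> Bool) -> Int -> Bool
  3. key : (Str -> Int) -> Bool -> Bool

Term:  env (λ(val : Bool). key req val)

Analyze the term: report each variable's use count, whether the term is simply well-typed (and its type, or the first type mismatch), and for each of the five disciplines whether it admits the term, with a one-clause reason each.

use counts: req: 1; env: 1; key: 1; val [bound]: 1
left-to-right use order: env, key, req, val
typing: the term checks, with type Int -> Bool
ordered: ✗, use order env, key, req, val needs exchange
linear: ✓, single use per variable (req, env, key, val)
affine: ✓, no duplicate uses among req, env, key, val
relevant: ✓, at least one use each (req, env, key, val)
unrestricted: ✓, simply typable at Int -> Bool; W, C, E all held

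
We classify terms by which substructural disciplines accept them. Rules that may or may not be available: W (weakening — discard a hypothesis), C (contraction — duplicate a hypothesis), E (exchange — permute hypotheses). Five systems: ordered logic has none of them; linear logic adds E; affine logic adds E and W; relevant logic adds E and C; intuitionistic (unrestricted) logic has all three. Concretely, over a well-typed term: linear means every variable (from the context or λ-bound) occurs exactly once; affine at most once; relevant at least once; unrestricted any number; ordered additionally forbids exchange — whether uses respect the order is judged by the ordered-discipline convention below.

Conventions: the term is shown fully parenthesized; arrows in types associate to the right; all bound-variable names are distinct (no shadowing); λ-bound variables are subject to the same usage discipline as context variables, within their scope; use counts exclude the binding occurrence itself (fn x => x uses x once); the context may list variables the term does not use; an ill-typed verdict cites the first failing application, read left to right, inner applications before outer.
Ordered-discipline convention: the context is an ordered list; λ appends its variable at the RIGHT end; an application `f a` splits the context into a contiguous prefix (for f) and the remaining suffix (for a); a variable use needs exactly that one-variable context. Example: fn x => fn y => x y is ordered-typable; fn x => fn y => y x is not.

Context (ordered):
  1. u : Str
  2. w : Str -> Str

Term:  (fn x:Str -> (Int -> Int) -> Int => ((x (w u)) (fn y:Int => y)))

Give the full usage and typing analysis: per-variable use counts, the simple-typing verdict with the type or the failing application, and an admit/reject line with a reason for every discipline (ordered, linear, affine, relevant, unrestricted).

use counts: u ×1, w ×1, x [bound] ×1, y [bound] ×1
order of uses: x, w, u, y
typing: well-typed — term : (Str -> (Int -> Int) -> Int) -> Int
ordered: ✗, needs exchange: uses follow x, w, u, y
linear: ✓, exactly-once usage across u, w, x, y
affine: ✓, none of u, w, x, y used more than once
relevant: ✓, u, w, x, y: all used, weakening unneeded
unrestricted: ✓, simply typable at (Str -> (Int -> Int) -> Int) -> Int; W, C, E all held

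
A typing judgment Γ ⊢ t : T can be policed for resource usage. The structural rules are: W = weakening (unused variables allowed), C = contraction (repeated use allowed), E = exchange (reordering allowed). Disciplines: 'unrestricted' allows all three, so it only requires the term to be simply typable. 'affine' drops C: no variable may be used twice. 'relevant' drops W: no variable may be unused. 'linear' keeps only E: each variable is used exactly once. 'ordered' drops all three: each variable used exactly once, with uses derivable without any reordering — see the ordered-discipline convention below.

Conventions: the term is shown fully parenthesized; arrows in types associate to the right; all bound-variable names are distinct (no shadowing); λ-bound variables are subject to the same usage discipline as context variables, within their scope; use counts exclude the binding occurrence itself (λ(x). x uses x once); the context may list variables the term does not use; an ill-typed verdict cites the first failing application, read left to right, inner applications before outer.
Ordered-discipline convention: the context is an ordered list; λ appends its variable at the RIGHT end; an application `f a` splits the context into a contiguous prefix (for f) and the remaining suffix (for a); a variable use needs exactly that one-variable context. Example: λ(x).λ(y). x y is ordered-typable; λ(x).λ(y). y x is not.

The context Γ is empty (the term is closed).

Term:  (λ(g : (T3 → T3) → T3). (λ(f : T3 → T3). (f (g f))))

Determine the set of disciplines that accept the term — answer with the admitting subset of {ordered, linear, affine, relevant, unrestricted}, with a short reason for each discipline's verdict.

accepted by: relevant, unrestricted
use counts: g (bound) ×1, f (bound) ×2
use order (left to right): f, g, f
typing: the term checks, with type ((T3 → T3) → T3) → (T3 → T3) → T3
ordered: ✗ — uses contraction: f ×2
linear: ✗ — uses contraction: f ×2
affine: ✗ — uses contraction: f ×2
relevant: ✓ — at least one use each (g, f)
unrestricted: ✓ — typability at ((T3 → T3) → T3) → (T3 → T3) → T3 is all that's needed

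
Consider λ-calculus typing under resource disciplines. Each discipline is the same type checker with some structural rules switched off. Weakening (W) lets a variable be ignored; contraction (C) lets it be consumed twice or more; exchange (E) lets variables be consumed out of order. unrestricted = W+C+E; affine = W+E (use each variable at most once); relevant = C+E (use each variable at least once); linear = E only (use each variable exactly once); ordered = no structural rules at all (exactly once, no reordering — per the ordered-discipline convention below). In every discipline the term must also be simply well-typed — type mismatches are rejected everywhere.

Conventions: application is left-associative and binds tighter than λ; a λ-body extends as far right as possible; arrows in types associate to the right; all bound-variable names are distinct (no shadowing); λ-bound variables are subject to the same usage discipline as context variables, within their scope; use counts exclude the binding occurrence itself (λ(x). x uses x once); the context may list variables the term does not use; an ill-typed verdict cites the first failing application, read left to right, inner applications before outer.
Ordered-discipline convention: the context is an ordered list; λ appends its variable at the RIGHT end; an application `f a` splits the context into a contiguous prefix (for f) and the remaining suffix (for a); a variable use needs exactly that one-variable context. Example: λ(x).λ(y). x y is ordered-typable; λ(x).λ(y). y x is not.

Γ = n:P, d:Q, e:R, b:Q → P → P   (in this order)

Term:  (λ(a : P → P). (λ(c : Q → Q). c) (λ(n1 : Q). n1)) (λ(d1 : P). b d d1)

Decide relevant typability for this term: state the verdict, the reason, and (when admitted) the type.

no — n, e, a never used (weakening)
variable uses: n: 0×, d: 1×, e: 0×, b: 1×, a (bound): 0×, c (bound): 1×, n1 (bound): 1×, d1 (bound): 1×
use order (left to right): c, n1, b, d, d1
typing: well-typed — term : Q → Q
per-discipline verdicts: ordered ✗ | linear ✗ | affine ✓ | relevant ✗ | unrestricted ✓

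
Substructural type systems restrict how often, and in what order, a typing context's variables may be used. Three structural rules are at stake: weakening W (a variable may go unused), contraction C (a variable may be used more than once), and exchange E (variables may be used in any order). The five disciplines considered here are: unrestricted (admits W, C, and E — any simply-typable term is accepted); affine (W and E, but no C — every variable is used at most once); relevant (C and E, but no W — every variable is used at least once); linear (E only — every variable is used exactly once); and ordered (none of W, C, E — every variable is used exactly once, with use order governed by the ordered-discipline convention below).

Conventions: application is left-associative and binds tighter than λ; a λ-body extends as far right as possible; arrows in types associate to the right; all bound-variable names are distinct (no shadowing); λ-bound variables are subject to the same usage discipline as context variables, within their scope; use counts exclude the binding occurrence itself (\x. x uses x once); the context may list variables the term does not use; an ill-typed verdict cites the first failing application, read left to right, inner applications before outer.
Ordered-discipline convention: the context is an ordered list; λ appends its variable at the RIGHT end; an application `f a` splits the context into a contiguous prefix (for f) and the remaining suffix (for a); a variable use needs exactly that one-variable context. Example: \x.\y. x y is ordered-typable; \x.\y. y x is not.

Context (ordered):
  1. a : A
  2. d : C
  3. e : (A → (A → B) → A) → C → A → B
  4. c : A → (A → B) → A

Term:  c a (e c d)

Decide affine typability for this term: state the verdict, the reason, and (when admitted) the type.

no — needs contraction — c ×2
usage: a: 1, d: 1, e: 1, c: 2
left-to-right use order: c, a, e, c, d
typing: ✓ — A
per-discipline verdicts: ordered ✗, linear ✗, affine ✗, relevant ✓, unrestricted ✓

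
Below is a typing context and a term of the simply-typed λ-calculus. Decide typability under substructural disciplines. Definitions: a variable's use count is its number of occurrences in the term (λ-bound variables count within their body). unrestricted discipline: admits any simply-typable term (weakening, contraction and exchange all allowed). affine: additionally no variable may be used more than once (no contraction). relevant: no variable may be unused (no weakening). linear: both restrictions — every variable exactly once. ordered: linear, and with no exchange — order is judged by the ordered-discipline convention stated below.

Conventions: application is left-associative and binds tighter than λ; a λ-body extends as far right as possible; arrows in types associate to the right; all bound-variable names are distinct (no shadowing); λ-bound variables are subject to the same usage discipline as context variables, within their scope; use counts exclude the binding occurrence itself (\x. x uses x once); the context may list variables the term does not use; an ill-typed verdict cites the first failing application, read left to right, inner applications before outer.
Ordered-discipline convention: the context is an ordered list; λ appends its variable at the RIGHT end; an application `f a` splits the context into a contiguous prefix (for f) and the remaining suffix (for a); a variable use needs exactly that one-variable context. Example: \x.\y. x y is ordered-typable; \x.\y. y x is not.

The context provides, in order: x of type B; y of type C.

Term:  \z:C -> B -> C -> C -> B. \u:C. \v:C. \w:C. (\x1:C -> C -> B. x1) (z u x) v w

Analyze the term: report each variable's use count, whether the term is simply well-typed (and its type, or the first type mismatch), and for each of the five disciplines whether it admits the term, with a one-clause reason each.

counts: x: 1×, y: 0×, z [bound]: 1×, u [bound]: 1×, v [bound]: 1×, w [bound]: 1×, x1 [bound]: 1×
left-to-right use order: x1, z, u, x, v, w
typing: well-typed at (C -> B -> C -> C -> B) -> C -> C -> C -> B
ordered ✗ (needs weakening: y unused)
linear ✗ (needs weakening: y unused)
affine ✓ (x, y, z, u, v, w, x1: no repeats, contraction unneeded)
relevant ✗ (needs weakening: y unused)
unrestricted ✓ (simply typable at (C -> B -> C -> C -> B) -> C -> C -> C -> B; W, C, E all held)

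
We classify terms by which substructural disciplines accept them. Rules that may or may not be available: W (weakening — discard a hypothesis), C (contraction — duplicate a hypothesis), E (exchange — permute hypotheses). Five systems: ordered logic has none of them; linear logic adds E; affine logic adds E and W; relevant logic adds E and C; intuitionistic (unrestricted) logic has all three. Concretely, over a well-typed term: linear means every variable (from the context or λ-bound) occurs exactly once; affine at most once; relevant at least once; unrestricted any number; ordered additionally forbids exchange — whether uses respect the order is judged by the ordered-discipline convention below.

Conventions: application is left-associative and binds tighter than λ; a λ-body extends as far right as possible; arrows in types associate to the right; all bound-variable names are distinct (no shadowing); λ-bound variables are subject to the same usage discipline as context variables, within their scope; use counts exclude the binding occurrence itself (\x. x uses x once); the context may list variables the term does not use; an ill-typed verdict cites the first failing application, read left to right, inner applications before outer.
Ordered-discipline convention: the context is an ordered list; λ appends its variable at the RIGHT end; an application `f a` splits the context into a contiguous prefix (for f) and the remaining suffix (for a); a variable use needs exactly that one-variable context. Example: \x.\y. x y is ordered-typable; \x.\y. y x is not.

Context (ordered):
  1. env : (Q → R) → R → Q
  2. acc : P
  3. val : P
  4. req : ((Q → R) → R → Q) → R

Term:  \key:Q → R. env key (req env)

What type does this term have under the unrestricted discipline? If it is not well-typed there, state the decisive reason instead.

term : (Q → R) → Q
use counts: env=2, acc=0, val=0, req=1, key [bound]=1
uses in reading order: env, key, req, env
typing: well-typed — term : (Q → R) → Q
all disciplines: ordered ✗; linear ✗; affine ✗; relevant ✗; unrestricted ✓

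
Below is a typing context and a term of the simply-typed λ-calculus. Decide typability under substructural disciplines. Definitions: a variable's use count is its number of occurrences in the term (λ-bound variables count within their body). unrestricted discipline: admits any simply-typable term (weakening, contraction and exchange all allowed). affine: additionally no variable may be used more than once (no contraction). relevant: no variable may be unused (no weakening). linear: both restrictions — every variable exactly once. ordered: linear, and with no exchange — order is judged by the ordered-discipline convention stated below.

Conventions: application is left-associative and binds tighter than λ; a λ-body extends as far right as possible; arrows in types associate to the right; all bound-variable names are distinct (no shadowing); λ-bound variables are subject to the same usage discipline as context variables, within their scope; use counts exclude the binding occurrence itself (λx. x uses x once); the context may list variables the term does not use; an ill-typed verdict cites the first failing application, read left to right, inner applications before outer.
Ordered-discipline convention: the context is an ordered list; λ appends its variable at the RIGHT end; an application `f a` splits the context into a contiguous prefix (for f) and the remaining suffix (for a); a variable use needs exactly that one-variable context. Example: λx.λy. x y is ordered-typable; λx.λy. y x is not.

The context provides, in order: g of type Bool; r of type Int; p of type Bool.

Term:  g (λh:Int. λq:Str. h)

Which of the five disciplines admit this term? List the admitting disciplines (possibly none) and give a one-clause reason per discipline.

admitted by: none
counts: g=1; r=0; p=0; h [bound]=1; q [bound]=0
use order (left to right): g, h
typing: ill-typed: applying a non-function (Bool)
ordered: ✗ — a type mismatch blocks all five
linear: ✗ — the type mismatch rejects it
affine: ✗ — not simply typable
relevant: ✗ — fails simple typing
unrestricted: ✗ — a type mismatch blocks all five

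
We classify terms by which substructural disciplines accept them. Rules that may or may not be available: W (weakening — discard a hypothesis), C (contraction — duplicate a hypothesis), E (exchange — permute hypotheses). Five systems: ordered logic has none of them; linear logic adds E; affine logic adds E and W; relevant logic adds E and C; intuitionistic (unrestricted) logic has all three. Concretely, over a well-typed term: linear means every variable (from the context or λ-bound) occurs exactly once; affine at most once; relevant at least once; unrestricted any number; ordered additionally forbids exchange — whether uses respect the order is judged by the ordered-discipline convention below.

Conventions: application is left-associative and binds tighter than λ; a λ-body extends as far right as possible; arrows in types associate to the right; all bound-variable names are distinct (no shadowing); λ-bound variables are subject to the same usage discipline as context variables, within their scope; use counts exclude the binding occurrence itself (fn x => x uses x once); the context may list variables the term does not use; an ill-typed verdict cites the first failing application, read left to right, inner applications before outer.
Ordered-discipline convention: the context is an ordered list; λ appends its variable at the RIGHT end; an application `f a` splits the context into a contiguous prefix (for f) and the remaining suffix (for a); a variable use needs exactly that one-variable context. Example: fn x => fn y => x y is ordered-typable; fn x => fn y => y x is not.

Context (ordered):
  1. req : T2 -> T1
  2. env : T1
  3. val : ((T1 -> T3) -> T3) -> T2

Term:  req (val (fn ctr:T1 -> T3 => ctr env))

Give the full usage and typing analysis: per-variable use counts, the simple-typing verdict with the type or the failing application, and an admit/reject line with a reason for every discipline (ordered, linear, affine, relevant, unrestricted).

variable uses: req: 1×, env: 1×, val: 1×, ctr [bound]: 1×
left-to-right use order: req, val, ctr, env
typing: well-typed — term : T1
ordered: ✗, use order req, val, ctr, env needs exchange
linear: ✓, req, env, val, ctr: one use apiece
affine: ✓, none of req, env, val, ctr used more than once
relevant: ✓, every one of req, env, val, ctr appears
unrestricted: ✓, type-checks (T1) and nothing is barred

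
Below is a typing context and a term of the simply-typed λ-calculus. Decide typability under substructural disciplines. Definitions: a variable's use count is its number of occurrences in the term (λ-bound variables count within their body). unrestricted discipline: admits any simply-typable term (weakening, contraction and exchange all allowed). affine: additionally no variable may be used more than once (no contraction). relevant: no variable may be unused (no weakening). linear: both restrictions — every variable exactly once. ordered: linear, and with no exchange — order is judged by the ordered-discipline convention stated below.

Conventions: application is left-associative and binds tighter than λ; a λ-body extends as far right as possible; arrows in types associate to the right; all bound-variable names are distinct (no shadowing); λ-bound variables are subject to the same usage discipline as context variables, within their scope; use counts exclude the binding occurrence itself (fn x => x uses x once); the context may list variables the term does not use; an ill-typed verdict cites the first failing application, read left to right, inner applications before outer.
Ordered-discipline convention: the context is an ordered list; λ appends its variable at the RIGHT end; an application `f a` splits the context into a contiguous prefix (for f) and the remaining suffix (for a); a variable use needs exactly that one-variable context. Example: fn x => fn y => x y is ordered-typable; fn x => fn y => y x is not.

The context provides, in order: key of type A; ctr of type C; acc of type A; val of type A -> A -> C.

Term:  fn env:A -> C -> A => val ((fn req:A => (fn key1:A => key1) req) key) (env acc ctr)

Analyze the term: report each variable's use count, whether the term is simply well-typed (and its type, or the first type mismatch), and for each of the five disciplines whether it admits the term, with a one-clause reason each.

variable uses: key: 1; ctr: 1; acc: 1; val: 1; env (λ-bound): 1; req (λ-bound): 1; key1 (λ-bound): 1
left-to-right use order: val, key1, req, key, env, acc, ctr
typing: well-typed at (A -> C -> A) -> C
ordered: ✗ — use order val, key1, req, key, env, acc, ctr needs exchange
linear: ✓ — exactly-once usage across key, ctr, acc, val, env, req, key1
affine: ✓ — none of key, ctr, acc, val, env, req, key1 used more than once
relevant: ✓ — none of key, ctr, acc, val, env, req, key1 goes unused
unrestricted: ✓ — type-checks ((A -> C -> A) -> C) and nothing is barred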